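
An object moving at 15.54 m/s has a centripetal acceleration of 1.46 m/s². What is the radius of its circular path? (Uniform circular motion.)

r = v²/a_c = 15.54²/1.46 = 165.41 m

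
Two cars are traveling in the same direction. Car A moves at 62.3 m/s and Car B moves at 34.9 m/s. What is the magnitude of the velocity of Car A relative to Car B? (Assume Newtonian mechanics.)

v_rel = |v_A - v_B| = |62.3 - 34.9| = 27.4 m/s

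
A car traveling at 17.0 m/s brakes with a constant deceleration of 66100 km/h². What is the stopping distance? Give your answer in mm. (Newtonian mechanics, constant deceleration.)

a = 66100 km/h² × 7.716049382716049e-05 = 5.10031 m/s²
d = v₀² / (2a) = 17.0² / (2 × 5.10031) = 289.0 / 10.2006 = 28.3317 m
d = 28.3317 m / 0.001 = 28330 mm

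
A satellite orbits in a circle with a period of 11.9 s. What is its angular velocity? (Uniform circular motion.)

ω = 2π/T = 2π/11.9 = 0.528 rad/s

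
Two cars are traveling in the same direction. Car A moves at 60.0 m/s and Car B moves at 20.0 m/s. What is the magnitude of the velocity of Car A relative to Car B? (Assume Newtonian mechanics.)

v_rel = |v_A - v_B| = |60.0 - 20.0| = 40.0 m/s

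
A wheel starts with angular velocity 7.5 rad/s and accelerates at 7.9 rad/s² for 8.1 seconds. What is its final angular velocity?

ω = ω₀ + αt = 7.5 + 7.9 × 8.1 = 71.49 rad/s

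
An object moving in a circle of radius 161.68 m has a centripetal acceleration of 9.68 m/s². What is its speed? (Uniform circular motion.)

v = √(a_c × r) = √(9.68 × 161.68) = 39.56 m/s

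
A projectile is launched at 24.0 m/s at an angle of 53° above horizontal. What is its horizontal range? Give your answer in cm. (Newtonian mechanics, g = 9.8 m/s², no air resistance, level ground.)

R = v₀² × sin(2θ) / g = 24.0² × sin(2 × 53°) / 9.8 = 576.0 × 0.961262 / 9.8 = 56.4987 m
R = 56.4987 m / 0.01 = 5650 cm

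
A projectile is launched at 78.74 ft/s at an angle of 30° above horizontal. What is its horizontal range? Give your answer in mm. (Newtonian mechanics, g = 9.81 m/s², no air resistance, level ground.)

v₀ = 78.74 ft/s × 0.3048 = 24.0 m/s
R = v₀² × sin(2θ) / g = 24.0² × sin(2 × 30°) / 9.81 = 576.0 × 0.866025 / 9.81 = 50.8492 m
R = 50.8492 m / 0.001 = 50850 mm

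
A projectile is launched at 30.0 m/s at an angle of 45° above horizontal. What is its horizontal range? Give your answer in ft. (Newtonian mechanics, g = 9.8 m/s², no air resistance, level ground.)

R = v₀² × sin(2θ) / g = 30.0² × sin(2 × 45°) / 9.8 = 900.0 × 1.0 / 9.8 = 91.8367 m
R = 91.8367 m / 0.3048 = 301.3 ft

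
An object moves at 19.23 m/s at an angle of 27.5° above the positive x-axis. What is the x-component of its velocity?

vₓ = v cos(θ) = 19.23 × cos(27.5°) = 17.06 m/s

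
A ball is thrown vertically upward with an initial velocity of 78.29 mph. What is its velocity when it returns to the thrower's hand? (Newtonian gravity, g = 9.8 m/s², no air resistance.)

By conservation of energy (no air resistance), the ball returns to the throw height with the same speed as launch, but directed downward.
|v_ground| = v₀ = 78.29 mph
v_ground = 78.29 mph (downward)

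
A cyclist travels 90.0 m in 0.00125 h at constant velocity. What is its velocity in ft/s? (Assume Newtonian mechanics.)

t = 0.00125 h × 3600.0 = 4.5 s
v = d / t = 90.0 / 4.5 = 20.0 m/s
v = 20.0 m/s / 0.3048 = 65.62 ft/s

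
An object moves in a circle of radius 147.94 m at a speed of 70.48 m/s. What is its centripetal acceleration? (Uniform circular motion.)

a_c = v²/r = 70.48²/147.94 = 4967.4304/147.94 = 33.58 m/s²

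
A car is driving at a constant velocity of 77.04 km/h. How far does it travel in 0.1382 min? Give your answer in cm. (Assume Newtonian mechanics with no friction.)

v = 77.04 km/h × 0.2777777777777778 = 21.4 m/s
t = 0.1382 min × 60.0 = 8.292 s
d = v × t = 21.4 × 8.292 = 177.449 m
d = 177.449 m / 0.01 = 17740 cm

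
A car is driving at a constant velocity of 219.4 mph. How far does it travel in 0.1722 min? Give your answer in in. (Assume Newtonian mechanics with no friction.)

v = 219.4 mph × 0.44704 = 98.0806 m/s
t = 0.1722 min × 60.0 = 10.332 s
d = v × t = 98.0806 × 10.332 = 1013.37 m
d = 1013.37 m / 0.0254 = 39900 in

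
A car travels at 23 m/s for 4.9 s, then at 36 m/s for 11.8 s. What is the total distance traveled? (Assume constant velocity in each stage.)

d₁ = v₁t₁ = 23 × 4.9 = 112.7 m
d₂ = v₂t₂ = 36 × 11.8 = 424.8 m
d_total = 112.7 + 424.8 = 537.5 m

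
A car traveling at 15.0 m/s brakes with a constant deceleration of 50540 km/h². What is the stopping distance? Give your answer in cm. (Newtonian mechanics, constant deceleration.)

a = 50540 km/h² × 7.716049382716049e-05 = 3.89969 m/s²
d = v₀² / (2a) = 15.0² / (2 × 3.89969) = 225.0 / 7.79938 = 28.8484 m
d = 28.8484 m / 0.01 = 2885 cm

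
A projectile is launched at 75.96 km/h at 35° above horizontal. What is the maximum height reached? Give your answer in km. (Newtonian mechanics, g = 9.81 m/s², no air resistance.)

v₀ = 75.96 km/h × 0.2777777777777778 = 21.1 m/s
H = v₀² × sin²(θ) / (2g) = 21.1² × sin(35°)² / (2 × 9.81) = 445.21 × 0.32899 / 19.62 = 7.46532 m
H = 7.46532 m / 1000.0 = 0.007465 km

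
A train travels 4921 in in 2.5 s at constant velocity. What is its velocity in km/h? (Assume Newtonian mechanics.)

d = 4921 in × 0.0254 = 124.993 m
v = d / t = 124.993 / 2.5 = 49.9972 m/s
v = 49.9972 m/s / 0.2777777777777778 = 180.0 km/h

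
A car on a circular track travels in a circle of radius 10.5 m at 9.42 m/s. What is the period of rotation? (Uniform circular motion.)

T = 2πr/v = 2π×10.5/9.42 = 7.0 s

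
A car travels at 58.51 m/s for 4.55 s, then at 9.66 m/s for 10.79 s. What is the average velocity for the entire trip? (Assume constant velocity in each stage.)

d₁ = v₁t₁ = 58.51 × 4.55 = 266.2205 m
d₂ = v₂t₂ = 9.66 × 10.79 = 104.2314 m
d_total = 370.4519 m, t_total = 15.34 s
v_avg = d_total/t_total = 370.4519/15.34 = 24.15 m/s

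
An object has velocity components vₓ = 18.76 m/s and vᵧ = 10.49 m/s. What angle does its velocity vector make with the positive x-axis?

θ = arctan(vᵧ/vₓ) = arctan(10.49/18.76) = 29.21°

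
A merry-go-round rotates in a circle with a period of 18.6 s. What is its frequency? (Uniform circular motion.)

f = 1/T = 1/18.6 = 0.0538 Hz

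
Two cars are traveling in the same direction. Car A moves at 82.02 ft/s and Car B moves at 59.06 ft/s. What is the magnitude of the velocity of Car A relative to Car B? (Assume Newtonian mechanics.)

v_rel = |v_A - v_B| = |82.02 - 59.06| = 22.96 ft/s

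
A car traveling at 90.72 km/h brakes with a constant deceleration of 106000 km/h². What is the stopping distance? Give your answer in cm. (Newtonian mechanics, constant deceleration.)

v₀ = 90.72 km/h × 0.2777777777777778 = 25.2 m/s
a = 106000 km/h² × 7.716049382716049e-05 = 8.17901 m/s²
d = v₀² / (2a) = 25.2² / (2 × 8.17901) = 635.04 / 16.358 = 38.8214 m
d = 38.8214 m / 0.01 = 3882 cm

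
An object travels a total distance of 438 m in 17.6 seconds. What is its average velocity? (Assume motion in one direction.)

v_avg = Δd / Δt = 438 / 17.6 = 24.89 m/s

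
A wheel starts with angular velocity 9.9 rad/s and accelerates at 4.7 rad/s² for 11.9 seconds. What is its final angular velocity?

ω = ω₀ + αt = 9.9 + 4.7 × 11.9 = 65.83 rad/s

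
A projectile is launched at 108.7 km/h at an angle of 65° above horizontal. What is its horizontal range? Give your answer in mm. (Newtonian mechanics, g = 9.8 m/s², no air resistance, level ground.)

v₀ = 108.7 km/h × 0.2777777777777778 = 30.1944 m/s
R = v₀² × sin(2θ) / g = 30.1944² × sin(2 × 65°) / 9.8 = 911.702 × 0.766044 / 9.8 = 71.2657 m
R = 71.2657 m / 0.001 = 71270 mm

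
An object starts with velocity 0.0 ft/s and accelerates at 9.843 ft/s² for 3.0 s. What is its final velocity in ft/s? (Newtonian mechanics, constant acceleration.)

v₀ = 0.0 ft/s × 0.3048 = 0.0 m/s
a = 9.843 ft/s² × 0.3048 = 3.00015 m/s²
v = v₀ + a × t = 0.0 + 3.00015 × 3.0 = 9.00045 m/s
v = 9.00045 m/s / 0.3048 = 29.53 ft/s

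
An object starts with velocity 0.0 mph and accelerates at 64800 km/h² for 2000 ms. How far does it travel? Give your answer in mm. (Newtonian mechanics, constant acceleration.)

v₀ = 0.0 mph × 0.44704 = 0.0 m/s
a = 64800 km/h² × 7.716049382716049e-05 = 5.0 m/s²
t = 2000 ms × 0.001 = 2.0 s
d = v₀ × t + ½ × a × t² = 0.0 × 2.0 + 0.5 × 5.0 × 2.0² = 10.0 m
d = 10.0 m / 0.001 = 10000 mm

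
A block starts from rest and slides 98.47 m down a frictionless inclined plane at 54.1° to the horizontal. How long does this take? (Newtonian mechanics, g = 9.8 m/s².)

a = g sin(θ) = 9.8 × sin(54.1°) = 7.9384 m/s²
t = √(2d/a) = √(2 × 98.47 / 7.9384) = 4.98 s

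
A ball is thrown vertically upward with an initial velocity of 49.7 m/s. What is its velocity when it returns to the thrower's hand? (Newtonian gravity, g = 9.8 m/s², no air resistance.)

By conservation of energy (no air resistance), the ball returns to the throw height with the same speed as launch, but directed downward.
|v_ground| = v₀ = 49.7 m/s
v_ground = 49.7 m/s (downward)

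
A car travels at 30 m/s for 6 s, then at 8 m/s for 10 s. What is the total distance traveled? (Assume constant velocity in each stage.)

d₁ = v₁t₁ = 30 × 6 = 180 m
d₂ = v₂t₂ = 8 × 10 = 80 m
d_total = 180 + 80 = 260 m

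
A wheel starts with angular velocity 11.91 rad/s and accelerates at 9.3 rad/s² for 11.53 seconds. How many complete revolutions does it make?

θ = ω₀t + ½αt² = 11.91×11.53 + ½×9.3×11.53² = 755.497485 rad
Total revolutions = θ/(2π) = 755.497485/(2π) = 120.24
Complete revolutions = ⌊120.24⌋ = 120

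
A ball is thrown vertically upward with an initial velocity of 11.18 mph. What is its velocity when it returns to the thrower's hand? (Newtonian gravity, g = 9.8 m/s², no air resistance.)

By conservation of energy (no air resistance), the ball returns to the throw height with the same speed as launch, but directed downward.
|v_ground| = v₀ = 11.18 mph
v_ground = 11.18 mph (downward)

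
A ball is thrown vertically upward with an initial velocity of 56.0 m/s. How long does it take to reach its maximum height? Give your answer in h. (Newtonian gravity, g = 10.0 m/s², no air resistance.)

t_up = v₀ / g = 56.0 / 10.0 = 5.6 s
t_up = 5.6 s / 3600.0 = 0.001556 h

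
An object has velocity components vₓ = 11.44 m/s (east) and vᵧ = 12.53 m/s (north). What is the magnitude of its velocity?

|v| = √(vₓ² + vᵧ²) = √(11.44² + 12.53²) = √(287.8745) = 16.97 m/s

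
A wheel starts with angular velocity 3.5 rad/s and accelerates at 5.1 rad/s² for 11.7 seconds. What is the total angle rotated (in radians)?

θ = ω₀t + ½αt² = 3.5×11.7 + ½×5.1×11.7² = 390.02 rad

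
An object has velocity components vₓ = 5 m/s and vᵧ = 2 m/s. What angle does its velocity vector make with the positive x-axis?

θ = arctan(vᵧ/vₓ) = arctan(2/5) = 21.8°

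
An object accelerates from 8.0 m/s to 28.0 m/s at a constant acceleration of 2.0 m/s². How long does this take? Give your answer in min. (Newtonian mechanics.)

t = (v - v₀) / a = (28.0 - 8.0) / 2.0 = 10.0 s
t = 10.0 s / 60.0 = 0.1667 min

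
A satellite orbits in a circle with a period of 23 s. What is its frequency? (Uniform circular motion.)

f = 1/T = 1/23 = 0.0435 Hz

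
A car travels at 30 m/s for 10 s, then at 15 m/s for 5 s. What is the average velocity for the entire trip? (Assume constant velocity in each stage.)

d₁ = v₁t₁ = 30 × 10 = 300 m
d₂ = v₂t₂ = 15 × 5 = 75 m
d_total = 375 m, t_total = 15 s
v_avg = d_total/t_total = 375/15 = 25.0 m/s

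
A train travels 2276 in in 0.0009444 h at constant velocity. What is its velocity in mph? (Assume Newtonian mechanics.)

d = 2276 in × 0.0254 = 57.8104 m
t = 0.0009444 h × 3600.0 = 3.39984 s
v = d / t = 57.8104 / 3.39984 = 17.0039 m/s
v = 17.0039 m/s / 0.44704 = 38.04 mph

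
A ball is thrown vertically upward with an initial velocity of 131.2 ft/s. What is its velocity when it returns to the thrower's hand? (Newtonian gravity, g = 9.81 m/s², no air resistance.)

By conservation of energy (no air resistance), the ball returns to the throw height with the same speed as launch, but directed downward.
|v_ground| = v₀ = 131.2 ft/s
v_ground = 131.2 ft/s (downward)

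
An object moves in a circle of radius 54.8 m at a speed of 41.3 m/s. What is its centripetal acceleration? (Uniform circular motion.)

a_c = v²/r = 41.3²/54.8 = 1705.69/54.8 = 31.13 m/s²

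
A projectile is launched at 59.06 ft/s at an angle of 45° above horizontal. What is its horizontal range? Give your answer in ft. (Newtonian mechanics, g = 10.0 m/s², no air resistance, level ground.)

v₀ = 59.06 ft/s × 0.3048 = 18.0015 m/s
R = v₀² × sin(2θ) / g = 18.0015² × sin(2 × 45°) / 10.0 = 324.054 × 1.0 / 10.0 = 32.4054 m
R = 32.4054 m / 0.3048 = 106.3 ft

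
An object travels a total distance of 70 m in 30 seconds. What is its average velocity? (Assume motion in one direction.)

v_avg = Δd / Δt = 70 / 30 = 2.33 m/s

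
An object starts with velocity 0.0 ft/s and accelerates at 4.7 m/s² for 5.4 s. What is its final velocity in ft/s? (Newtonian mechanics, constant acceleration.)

v₀ = 0.0 ft/s × 0.3048 = 0.0 m/s
v = v₀ + a × t = 0.0 + 4.7 × 5.4 = 25.38 m/s
v = 25.38 m/s / 0.3048 = 83.27 ft/s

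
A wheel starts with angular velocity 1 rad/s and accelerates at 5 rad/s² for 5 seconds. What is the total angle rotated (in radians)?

θ = ω₀t + ½αt² = 1×5 + ½×5×5² = 67.5 rad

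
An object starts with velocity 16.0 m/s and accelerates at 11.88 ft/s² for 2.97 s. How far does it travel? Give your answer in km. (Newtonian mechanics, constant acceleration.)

a = 11.88 ft/s² × 0.3048 = 3.62102 m/s²
d = v₀ × t + ½ × a × t² = 16.0 × 2.97 + 0.5 × 3.62102 × 2.97² = 63.4903 m
d = 63.4903 m / 1000.0 = 0.06349 km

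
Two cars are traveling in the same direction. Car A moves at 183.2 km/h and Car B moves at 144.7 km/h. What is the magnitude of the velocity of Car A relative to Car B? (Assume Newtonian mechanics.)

v_rel = |v_A - v_B| = |183.2 - 144.7| = 38.5 km/h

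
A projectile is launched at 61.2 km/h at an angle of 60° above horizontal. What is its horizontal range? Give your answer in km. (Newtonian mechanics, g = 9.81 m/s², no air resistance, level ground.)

v₀ = 61.2 km/h × 0.2777777777777778 = 17.0 m/s
R = v₀² × sin(2θ) / g = 17.0² × sin(2 × 60°) / 9.81 = 289.0 × 0.866025 / 9.81 = 25.5129 m
R = 25.5129 m / 1000.0 = 0.02551 km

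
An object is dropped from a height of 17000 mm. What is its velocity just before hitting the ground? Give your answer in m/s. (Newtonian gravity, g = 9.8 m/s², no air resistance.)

h = 17000 mm × 0.001 = 17.0 m
v = √(2gh) = √(2 × 9.8 × 17.0) = 18.25 m/s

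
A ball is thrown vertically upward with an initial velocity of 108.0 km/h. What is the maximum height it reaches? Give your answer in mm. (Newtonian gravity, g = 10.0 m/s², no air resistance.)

v₀ = 108.0 km/h × 0.2777777777777778 = 30.0 m/s
h_max = v₀² / (2g) = 30.0² / (2 × 10.0) = 900.0 / 20.0 = 45.0 m
h_max = 45.0 m / 0.001 = 45000 mm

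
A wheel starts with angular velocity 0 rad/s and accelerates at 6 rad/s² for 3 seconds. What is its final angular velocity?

ω = ω₀ + αt = 0 + 6 × 3 = 18 rad/s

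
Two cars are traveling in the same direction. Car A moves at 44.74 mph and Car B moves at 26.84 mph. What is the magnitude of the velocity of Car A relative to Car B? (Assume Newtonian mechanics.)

v_rel = |v_A - v_B| = |44.74 - 26.84| = 17.9 mph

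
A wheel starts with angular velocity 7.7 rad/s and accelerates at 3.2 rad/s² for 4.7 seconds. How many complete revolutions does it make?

θ = ω₀t + ½αt² = 7.7×4.7 + ½×3.2×4.7² = 71.534 rad
Total revolutions = θ/(2π) = 71.534/(2π) = 11.38
Complete revolutions = ⌊11.38⌋ = 11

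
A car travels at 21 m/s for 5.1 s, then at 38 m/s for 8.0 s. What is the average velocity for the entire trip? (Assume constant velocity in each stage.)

d₁ = v₁t₁ = 21 × 5.1 = 107.1 m
d₂ = v₂t₂ = 38 × 8.0 = 304.0 m
d_total = 411.1 m, t_total = 13.1 s
v_avg = d_total/t_total = 411.1/13.1 = 31.38 m/s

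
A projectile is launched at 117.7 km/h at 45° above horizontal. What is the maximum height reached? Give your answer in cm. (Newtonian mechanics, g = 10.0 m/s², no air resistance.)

v₀ = 117.7 km/h × 0.2777777777777778 = 32.6944 m/s
H = v₀² × sin²(θ) / (2g) = 32.6944² × sin(45°)² / (2 × 10.0) = 1068.92 × 0.5 / 20.0 = 26.723 m
H = 26.723 m / 0.01 = 2672 cm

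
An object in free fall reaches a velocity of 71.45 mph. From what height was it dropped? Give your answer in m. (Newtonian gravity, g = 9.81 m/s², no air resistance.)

v = 71.45 mph × 0.44704 = 31.941 m/s
h = v² / (2g) = 31.941² / (2 × 9.81) = 52.0 m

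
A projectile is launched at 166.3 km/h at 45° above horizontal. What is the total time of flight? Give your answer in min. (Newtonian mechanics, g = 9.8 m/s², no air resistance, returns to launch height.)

v₀ = 166.3 km/h × 0.2777777777777778 = 46.1944 m/s
T = 2 × v₀ × sin(θ) / g = 2 × 46.1944 × sin(45°) / 9.8 = 2 × 46.1944 × 0.707107 / 9.8 = 6.6662 s
T = 6.6662 s / 60.0 = 0.1111 min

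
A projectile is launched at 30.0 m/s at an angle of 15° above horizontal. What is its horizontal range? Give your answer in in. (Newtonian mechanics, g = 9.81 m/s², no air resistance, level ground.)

R = v₀² × sin(2θ) / g = 30.0² × sin(2 × 15°) / 9.81 = 900.0 × 0.5 / 9.81 = 45.8716 m
R = 45.8716 m / 0.0254 = 1806 in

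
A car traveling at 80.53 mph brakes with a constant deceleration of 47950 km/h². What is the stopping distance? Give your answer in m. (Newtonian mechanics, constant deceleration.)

v₀ = 80.53 mph × 0.44704 = 36.0001 m/s
a = 47950 km/h² × 7.716049382716049e-05 = 3.69985 m/s²
d = v₀² / (2a) = 36.0001² / (2 × 3.69985) = 1296.01 / 7.3997 = 175.1 m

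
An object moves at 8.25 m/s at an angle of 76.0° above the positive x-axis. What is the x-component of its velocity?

vₓ = v cos(θ) = 8.25 × cos(76.0°) = 2.0 m/s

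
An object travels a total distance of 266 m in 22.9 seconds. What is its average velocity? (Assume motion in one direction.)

v_avg = Δd / Δt = 266 / 22.9 = 11.62 m/s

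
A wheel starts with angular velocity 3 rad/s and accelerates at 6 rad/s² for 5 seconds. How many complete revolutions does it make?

θ = ω₀t + ½αt² = 3×5 + ½×6×5² = 90.0 rad
Total revolutions = θ/(2π) = 90.0/(2π) = 14.32
Complete revolutions = ⌊14.32⌋ = 14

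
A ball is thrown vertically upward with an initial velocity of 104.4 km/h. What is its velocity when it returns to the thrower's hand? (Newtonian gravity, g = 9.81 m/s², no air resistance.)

By conservation of energy (no air resistance), the ball returns to the throw height with the same speed as launch, but directed downward.
|v_ground| = v₀ = 104.4 km/h
v_ground = 104.4 km/h (downward)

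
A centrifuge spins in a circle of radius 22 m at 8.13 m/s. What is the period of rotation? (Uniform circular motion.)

T = 2πr/v = 2π×22/8.13 = 17.0 s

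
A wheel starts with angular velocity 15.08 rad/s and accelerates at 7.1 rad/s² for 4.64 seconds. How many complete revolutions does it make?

θ = ω₀t + ½αt² = 15.08×4.64 + ½×7.1×4.64² = 146.40128 rad
Total revolutions = θ/(2π) = 146.40128/(2π) = 23.3
Complete revolutions = ⌊23.3⌋ = 23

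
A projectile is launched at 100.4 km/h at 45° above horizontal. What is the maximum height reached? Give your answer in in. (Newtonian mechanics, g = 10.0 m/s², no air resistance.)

v₀ = 100.4 km/h × 0.2777777777777778 = 27.8889 m/s
H = v₀² × sin²(θ) / (2g) = 27.8889² × sin(45°)² / (2 × 10.0) = 777.791 × 0.5 / 20.0 = 19.4448 m
H = 19.4448 m / 0.0254 = 765.5 in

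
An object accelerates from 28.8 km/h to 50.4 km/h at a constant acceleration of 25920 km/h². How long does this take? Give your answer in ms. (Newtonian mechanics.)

v₀ = 28.8 km/h × 0.2777777777777778 = 8.0 m/s
v = 50.4 km/h × 0.2777777777777778 = 14.0 m/s
a = 25920 km/h² × 7.716049382716049e-05 = 2.0 m/s²
t = (v - v₀) / a = (14.0 - 8.0) / 2.0 = 3.0 s
t = 3.0 s / 0.001 = 3000 ms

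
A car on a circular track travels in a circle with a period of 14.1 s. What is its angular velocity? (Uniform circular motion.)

ω = 2π/T = 2π/14.1 = 0.4456 rad/s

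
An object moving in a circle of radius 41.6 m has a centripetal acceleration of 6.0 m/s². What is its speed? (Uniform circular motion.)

v = √(a_c × r) = √(6.0 × 41.6) = 15.8 m/s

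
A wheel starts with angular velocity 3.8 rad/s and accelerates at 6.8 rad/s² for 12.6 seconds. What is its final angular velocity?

ω = ω₀ + αt = 3.8 + 6.8 × 12.6 = 89.48 rad/s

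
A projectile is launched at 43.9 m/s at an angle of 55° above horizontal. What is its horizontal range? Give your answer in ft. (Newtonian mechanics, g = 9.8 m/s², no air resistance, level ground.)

R = v₀² × sin(2θ) / g = 43.9² × sin(2 × 55°) / 9.8 = 1927.21 × 0.939693 / 9.8 = 184.794 m
R = 184.794 m / 0.3048 = 606.3 ft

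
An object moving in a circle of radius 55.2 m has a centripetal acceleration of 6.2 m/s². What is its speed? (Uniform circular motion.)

v = √(a_c × r) = √(6.2 × 55.2) = 18.5 m/s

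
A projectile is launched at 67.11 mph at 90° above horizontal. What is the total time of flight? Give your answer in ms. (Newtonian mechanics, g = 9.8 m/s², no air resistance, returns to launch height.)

v₀ = 67.11 mph × 0.44704 = 30.0009 m/s
T = 2 × v₀ × sin(θ) / g = 2 × 30.0009 × sin(90°) / 9.8 = 2 × 30.0009 × 1.0 / 9.8 = 6.12263 s
T = 6.12263 s / 0.001 = 6123 ms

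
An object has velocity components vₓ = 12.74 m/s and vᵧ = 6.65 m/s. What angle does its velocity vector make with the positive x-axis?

θ = arctan(vᵧ/vₓ) = arctan(6.65/12.74) = 27.56°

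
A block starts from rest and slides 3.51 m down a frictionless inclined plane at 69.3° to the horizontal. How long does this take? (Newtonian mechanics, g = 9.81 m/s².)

a = g sin(θ) = 9.81 × sin(69.3°) = 9.1767 m/s²
t = √(2d/a) = √(2 × 3.51 / 9.1767) = 0.87 s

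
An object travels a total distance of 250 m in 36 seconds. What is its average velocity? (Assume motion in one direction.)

v_avg = Δd / Δt = 250 / 36 = 6.94 m/s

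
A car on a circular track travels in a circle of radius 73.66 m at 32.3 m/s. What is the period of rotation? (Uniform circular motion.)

T = 2πr/v = 2π×73.66/32.3 = 14.33 s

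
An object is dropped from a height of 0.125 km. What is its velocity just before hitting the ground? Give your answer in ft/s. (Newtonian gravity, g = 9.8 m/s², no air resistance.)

h = 0.125 km × 1000.0 = 125.0 m
v = √(2gh) = √(2 × 9.8 × 125.0) = 49.4975 m/s
v = 49.4975 m/s / 0.3048 = 162.4 ft/s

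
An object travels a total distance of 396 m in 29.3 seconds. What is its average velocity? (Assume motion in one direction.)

v_avg = Δd / Δt = 396 / 29.3 = 13.52 m/s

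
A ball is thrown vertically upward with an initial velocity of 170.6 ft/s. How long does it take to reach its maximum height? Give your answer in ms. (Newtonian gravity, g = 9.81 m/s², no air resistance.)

v₀ = 170.6 ft/s × 0.3048 = 51.9989 m/s
t_up = v₀ / g = 51.9989 / 9.81 = 5.3006 s
t_up = 5.3006 s / 0.001 = 5301 ms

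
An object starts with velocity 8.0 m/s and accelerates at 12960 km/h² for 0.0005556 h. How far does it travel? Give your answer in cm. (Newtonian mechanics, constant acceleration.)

a = 12960 km/h² × 7.716049382716049e-05 = 1.0 m/s²
t = 0.0005556 h × 3600.0 = 2.00016 s
d = v₀ × t + ½ × a × t² = 8.0 × 2.00016 + 0.5 × 1.0 × 2.00016² = 18.0016 m
d = 18.0016 m / 0.01 = 1800 cm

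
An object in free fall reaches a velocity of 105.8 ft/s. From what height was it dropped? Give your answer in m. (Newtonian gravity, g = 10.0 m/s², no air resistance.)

v = 105.8 ft/s × 0.3048 = 32.2478 m/s
h = v² / (2g) = 32.2478² / (2 × 10.0) = 52.0 m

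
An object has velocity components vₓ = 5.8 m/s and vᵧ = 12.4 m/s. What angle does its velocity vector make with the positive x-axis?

θ = arctan(vᵧ/vₓ) = arctan(12.4/5.8) = 64.93°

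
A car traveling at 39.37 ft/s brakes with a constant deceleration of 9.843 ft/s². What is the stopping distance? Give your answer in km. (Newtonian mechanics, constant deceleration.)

v₀ = 39.37 ft/s × 0.3048 = 12.0 m/s
a = 9.843 ft/s² × 0.3048 = 3.00015 m/s²
d = v₀² / (2a) = 12.0² / (2 × 3.00015) = 144.0 / 6.0003 = 23.9988 m
d = 23.9988 m / 1000.0 = 0.024 km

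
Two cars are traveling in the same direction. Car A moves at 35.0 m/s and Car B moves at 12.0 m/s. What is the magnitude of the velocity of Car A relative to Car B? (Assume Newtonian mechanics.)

v_rel = |v_A - v_B| = |35.0 - 12.0| = 23.0 m/s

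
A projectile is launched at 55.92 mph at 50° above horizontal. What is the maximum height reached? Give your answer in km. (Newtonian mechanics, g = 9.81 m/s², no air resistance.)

v₀ = 55.92 mph × 0.44704 = 24.9985 m/s
H = v₀² × sin²(θ) / (2g) = 24.9985² × sin(50°)² / (2 × 9.81) = 624.925 × 0.586824 / 19.62 = 18.6912 m
H = 18.6912 m / 1000.0 = 0.01869 km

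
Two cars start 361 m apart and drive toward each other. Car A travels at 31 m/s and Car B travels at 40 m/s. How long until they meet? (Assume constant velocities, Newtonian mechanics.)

Combined speed: v_combined = 31 + 40 = 71 m/s
Time to meet: t = d/v_combined = 361/71 = 5.08 s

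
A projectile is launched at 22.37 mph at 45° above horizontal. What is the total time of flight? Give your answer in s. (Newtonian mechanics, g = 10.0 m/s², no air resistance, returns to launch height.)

v₀ = 22.37 mph × 0.44704 = 10.0003 m/s
T = 2 × v₀ × sin(θ) / g = 2 × 10.0003 × sin(45°) / 10.0 = 2 × 10.0003 × 0.707107 / 10.0 = 1.414 s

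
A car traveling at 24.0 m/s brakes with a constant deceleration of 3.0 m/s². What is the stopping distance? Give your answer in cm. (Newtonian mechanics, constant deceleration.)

d = v₀² / (2a) = 24.0² / (2 × 3.0) = 576.0 / 6.0 = 96.0 m
d = 96.0 m / 0.01 = 9600 cm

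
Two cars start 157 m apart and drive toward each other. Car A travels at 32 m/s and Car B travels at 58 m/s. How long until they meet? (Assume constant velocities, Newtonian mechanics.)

Combined speed: v_combined = 32 + 58 = 90 m/s
Time to meet: t = d/v_combined = 157/90 = 1.74 s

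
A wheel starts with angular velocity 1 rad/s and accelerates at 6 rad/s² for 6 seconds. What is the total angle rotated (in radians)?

θ = ω₀t + ½αt² = 1×6 + ½×6×6² = 114.0 rad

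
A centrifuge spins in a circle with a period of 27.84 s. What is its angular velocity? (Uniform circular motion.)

ω = 2π/T = 2π/27.84 = 0.2257 rad/s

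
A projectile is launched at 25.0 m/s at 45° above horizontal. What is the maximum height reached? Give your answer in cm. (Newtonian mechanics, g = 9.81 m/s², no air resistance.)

H = v₀² × sin²(θ) / (2g) = 25.0² × sin(45°)² / (2 × 9.81) = 625.0 × 0.5 / 19.62 = 15.9276 m
H = 15.9276 m / 0.01 = 1593 cm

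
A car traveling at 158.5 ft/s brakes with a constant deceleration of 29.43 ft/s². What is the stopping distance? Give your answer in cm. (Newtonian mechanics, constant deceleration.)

v₀ = 158.5 ft/s × 0.3048 = 48.3108 m/s
a = 29.43 ft/s² × 0.3048 = 8.97026 m/s²
d = v₀² / (2a) = 48.3108² / (2 × 8.97026) = 2333.93 / 17.9405 = 130.093 m
d = 130.093 m / 0.01 = 13010 cm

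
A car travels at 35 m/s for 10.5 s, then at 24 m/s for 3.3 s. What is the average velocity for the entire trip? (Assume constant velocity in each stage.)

d₁ = v₁t₁ = 35 × 10.5 = 367.5 m
d₂ = v₂t₂ = 24 × 3.3 = 79.2 m
d_total = 446.7 m, t_total = 13.8 s
v_avg = d_total/t_total = 446.7/13.8 = 32.37 m/s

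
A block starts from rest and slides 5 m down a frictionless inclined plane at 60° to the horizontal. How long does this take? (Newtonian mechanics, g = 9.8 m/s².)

a = g sin(θ) = 9.8 × sin(60°) = 8.487 m/s²
t = √(2d/a) = √(2 × 5 / 8.487) = 1.09 s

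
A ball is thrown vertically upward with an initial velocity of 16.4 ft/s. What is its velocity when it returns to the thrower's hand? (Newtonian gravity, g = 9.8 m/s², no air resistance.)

By conservation of energy (no air resistance), the ball returns to the throw height with the same speed as launch, but directed downward.
|v_ground| = v₀ = 16.4 ft/s
v_ground = 16.4 ft/s (downward)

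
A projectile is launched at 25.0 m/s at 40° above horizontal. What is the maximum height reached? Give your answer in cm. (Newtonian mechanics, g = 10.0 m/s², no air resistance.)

H = v₀² × sin²(θ) / (2g) = 25.0² × sin(40°)² / (2 × 10.0) = 625.0 × 0.413176 / 20.0 = 12.9118 m
H = 12.9118 m / 0.01 = 1291 cm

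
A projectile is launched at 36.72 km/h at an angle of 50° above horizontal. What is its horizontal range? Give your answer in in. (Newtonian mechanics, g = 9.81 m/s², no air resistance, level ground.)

v₀ = 36.72 km/h × 0.2777777777777778 = 10.2 m/s
R = v₀² × sin(2θ) / g = 10.2² × sin(2 × 50°) / 9.81 = 104.04 × 0.984808 / 9.81 = 10.4444 m
R = 10.4444 m / 0.0254 = 411.2 in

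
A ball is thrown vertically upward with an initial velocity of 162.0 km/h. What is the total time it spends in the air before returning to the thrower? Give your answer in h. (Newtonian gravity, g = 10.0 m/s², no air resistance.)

v₀ = 162.0 km/h × 0.2777777777777778 = 45.0 m/s
t_total = 2 × v₀ / g = 2 × 45.0 / 10.0 = 9.0 s
t_total = 9.0 s / 3600.0 = 0.0025 h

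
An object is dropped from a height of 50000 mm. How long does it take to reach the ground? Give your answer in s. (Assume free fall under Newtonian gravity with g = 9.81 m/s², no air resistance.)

h = 50000 mm × 0.001 = 50.0 m
t = √(2h/g) = √(2 × 50.0 / 9.81) = 3.193 s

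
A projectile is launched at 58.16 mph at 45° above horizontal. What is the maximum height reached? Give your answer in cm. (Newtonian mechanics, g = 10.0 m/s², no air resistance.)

v₀ = 58.16 mph × 0.44704 = 25.9998 m/s
H = v₀² × sin²(θ) / (2g) = 25.9998² × sin(45°)² / (2 × 10.0) = 675.99 × 0.5 / 20.0 = 16.8998 m
H = 16.8998 m / 0.01 = 1690 cm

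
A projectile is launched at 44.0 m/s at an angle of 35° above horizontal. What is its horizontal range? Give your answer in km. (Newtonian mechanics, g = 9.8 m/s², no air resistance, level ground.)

R = v₀² × sin(2θ) / g = 44.0² × sin(2 × 35°) / 9.8 = 1936.0 × 0.939693 / 9.8 = 185.637 m
R = 185.637 m / 1000.0 = 0.1856 km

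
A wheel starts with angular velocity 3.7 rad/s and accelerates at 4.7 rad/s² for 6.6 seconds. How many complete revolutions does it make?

θ = ω₀t + ½αt² = 3.7×6.6 + ½×4.7×6.6² = 126.786 rad
Total revolutions = θ/(2π) = 126.786/(2π) = 20.18
Complete revolutions = ⌊20.18⌋ = 20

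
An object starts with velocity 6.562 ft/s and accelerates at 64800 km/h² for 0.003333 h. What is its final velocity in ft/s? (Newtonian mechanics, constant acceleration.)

v₀ = 6.562 ft/s × 0.3048 = 2.0001 m/s
a = 64800 km/h² × 7.716049382716049e-05 = 5.0 m/s²
t = 0.003333 h × 3600.0 = 11.9988 s
v = v₀ + a × t = 2.0001 + 5.0 × 11.9988 = 61.9941 m/s
v = 61.9941 m/s / 0.3048 = 203.4 ft/s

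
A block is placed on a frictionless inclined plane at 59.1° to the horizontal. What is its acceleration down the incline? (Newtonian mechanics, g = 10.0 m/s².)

a = g sin(θ) = 10.0 × sin(59.1°) = 10.0 × 0.8581 = 8.58 m/s²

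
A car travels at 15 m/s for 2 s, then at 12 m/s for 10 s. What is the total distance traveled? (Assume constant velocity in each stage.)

d₁ = v₁t₁ = 15 × 2 = 30 m
d₂ = v₂t₂ = 12 × 10 = 120 m
d_total = 30 + 120 = 150 m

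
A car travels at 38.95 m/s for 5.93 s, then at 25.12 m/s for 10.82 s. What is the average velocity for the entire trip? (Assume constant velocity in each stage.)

d₁ = v₁t₁ = 38.95 × 5.93 = 230.9735 m
d₂ = v₂t₂ = 25.12 × 10.82 = 271.7984 m
d_total = 502.7719 m, t_total = 16.75 s
v_avg = d_total/t_total = 502.7719/16.75 = 30.02 m/s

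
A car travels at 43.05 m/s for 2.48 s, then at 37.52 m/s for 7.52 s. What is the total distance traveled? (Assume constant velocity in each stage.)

d₁ = v₁t₁ = 43.05 × 2.48 = 106.764 m
d₂ = v₂t₂ = 37.52 × 7.52 = 282.1504 m
d_total = 106.764 + 282.1504 = 388.91 m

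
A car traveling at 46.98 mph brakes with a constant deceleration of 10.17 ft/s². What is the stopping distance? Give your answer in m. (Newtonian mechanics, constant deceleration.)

v₀ = 46.98 mph × 0.44704 = 21.0019 m/s
a = 10.17 ft/s² × 0.3048 = 3.09982 m/s²
d = v₀² / (2a) = 21.0019² / (2 × 3.09982) = 441.08 / 6.19964 = 71.15 m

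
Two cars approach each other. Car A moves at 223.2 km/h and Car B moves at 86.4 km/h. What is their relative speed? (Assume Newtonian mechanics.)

v_rel = v_A + v_B = 223.2 + 86.4 = 309.6 km/h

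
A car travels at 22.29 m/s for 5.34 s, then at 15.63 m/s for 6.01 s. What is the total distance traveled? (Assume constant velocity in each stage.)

d₁ = v₁t₁ = 22.29 × 5.34 = 119.0286 m
d₂ = v₂t₂ = 15.63 × 6.01 = 93.9363 m
d_total = 119.0286 + 93.9363 = 212.96 m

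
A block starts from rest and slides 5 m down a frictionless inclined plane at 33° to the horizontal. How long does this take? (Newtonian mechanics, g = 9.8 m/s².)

a = g sin(θ) = 9.8 × sin(33°) = 5.3375 m/s²
t = √(2d/a) = √(2 × 5 / 5.3375) = 1.37 s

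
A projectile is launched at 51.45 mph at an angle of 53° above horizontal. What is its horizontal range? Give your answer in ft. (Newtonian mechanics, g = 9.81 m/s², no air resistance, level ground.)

v₀ = 51.45 mph × 0.44704 = 23.0002 m/s
R = v₀² × sin(2θ) / g = 23.0002² × sin(2 × 53°) / 9.81 = 529.009 × 0.961262 / 9.81 = 51.8365 m
R = 51.8365 m / 0.3048 = 170.1 ft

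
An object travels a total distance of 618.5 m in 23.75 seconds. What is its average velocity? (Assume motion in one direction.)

v_avg = Δd / Δt = 618.5 / 23.75 = 26.04 m/s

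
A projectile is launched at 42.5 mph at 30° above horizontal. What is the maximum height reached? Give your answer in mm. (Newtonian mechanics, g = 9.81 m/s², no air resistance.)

v₀ = 42.5 mph × 0.44704 = 18.9992 m/s
H = v₀² × sin²(θ) / (2g) = 18.9992² × sin(30°)² / (2 × 9.81) = 360.97 × 0.25 / 19.62 = 4.59952 m
H = 4.59952 m / 0.001 = 4600 mm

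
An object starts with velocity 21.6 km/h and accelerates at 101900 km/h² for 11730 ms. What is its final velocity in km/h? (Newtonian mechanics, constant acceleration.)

v₀ = 21.6 km/h × 0.2777777777777778 = 6.0 m/s
a = 101900 km/h² × 7.716049382716049e-05 = 7.86265 m/s²
t = 11730 ms × 0.001 = 11.73 s
v = v₀ + a × t = 6.0 + 7.86265 × 11.73 = 98.2289 m/s
v = 98.2289 m/s / 0.2777777777777778 = 353.6 km/h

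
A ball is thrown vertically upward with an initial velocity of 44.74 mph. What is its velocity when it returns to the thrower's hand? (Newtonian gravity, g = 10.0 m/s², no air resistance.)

By conservation of energy (no air resistance), the ball returns to the throw height with the same speed as launch, but directed downward.
|v_ground| = v₀ = 44.74 mph
v_ground = 44.74 mph (downward)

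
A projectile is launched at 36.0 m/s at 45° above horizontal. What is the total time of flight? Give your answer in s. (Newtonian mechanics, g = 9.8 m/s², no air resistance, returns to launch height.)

T = 2 × v₀ × sin(θ) / g = 2 × 36.0 × sin(45°) / 9.8 = 2 × 36.0 × 0.707107 / 9.8 = 5.195 s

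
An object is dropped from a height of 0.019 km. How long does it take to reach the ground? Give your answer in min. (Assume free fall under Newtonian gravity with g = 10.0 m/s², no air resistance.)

h = 0.019 km × 1000.0 = 19.0 m
t = √(2h/g) = √(2 × 19.0 / 10.0) = 1.94936 s
t = 1.94936 s / 60.0 = 0.03249 min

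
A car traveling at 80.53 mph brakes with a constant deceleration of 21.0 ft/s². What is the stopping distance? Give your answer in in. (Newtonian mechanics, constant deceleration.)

v₀ = 80.53 mph × 0.44704 = 36.0001 m/s
a = 21.0 ft/s² × 0.3048 = 6.4008 m/s²
d = v₀² / (2a) = 36.0001² / (2 × 6.4008) = 1296.01 / 12.8016 = 101.238 m
d = 101.238 m / 0.0254 = 3986 in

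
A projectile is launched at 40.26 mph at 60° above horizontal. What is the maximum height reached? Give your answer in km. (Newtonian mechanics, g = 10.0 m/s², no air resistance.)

v₀ = 40.26 mph × 0.44704 = 17.9978 m/s
H = v₀² × sin²(θ) / (2g) = 17.9978² × sin(60°)² / (2 × 10.0) = 323.921 × 0.75 / 20.0 = 12.147 m
H = 12.147 m / 1000.0 = 0.01215 km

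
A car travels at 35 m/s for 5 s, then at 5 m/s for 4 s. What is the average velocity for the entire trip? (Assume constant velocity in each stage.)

d₁ = v₁t₁ = 35 × 5 = 175 m
d₂ = v₂t₂ = 5 × 4 = 20 m
d_total = 195 m, t_total = 9 s
v_avg = d_total/t_total = 195/9 = 21.67 m/s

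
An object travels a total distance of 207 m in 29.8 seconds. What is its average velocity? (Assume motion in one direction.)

v_avg = Δd / Δt = 207 / 29.8 = 6.95 m/s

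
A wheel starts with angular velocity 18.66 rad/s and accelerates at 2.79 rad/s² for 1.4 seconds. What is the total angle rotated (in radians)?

θ = ω₀t + ½αt² = 18.66×1.4 + ½×2.79×1.4² = 28.86 rad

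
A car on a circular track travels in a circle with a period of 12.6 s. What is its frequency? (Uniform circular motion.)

f = 1/T = 1/12.6 = 0.0794 Hz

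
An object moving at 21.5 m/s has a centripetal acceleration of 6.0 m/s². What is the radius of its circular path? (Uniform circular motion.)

r = v²/a_c = 21.5²/6.0 = 77.04 m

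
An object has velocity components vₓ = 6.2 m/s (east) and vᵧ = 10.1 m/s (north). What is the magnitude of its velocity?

|v| = √(vₓ² + vᵧ²) = √(6.2² + 10.1²) = √(140.45) = 11.85 m/s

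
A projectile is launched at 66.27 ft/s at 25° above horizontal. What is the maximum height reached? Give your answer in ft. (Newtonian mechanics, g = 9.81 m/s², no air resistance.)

v₀ = 66.27 ft/s × 0.3048 = 20.1991 m/s
H = v₀² × sin²(θ) / (2g) = 20.1991² × sin(25°)² / (2 × 9.81) = 408.004 × 0.178606 / 19.62 = 3.71417 m
H = 3.71417 m / 0.3048 = 12.19 ft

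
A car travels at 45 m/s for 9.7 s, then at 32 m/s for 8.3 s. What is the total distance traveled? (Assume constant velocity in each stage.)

d₁ = v₁t₁ = 45 × 9.7 = 436.5 m
d₂ = v₂t₂ = 32 × 8.3 = 265.6 m
d_total = 436.5 + 265.6 = 702.1 m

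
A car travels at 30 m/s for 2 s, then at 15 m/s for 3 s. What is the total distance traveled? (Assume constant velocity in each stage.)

d₁ = v₁t₁ = 30 × 2 = 60 m
d₂ = v₂t₂ = 15 × 3 = 45 m
d_total = 60 + 45 = 105 m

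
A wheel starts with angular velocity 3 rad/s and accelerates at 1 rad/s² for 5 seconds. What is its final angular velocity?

ω = ω₀ + αt = 3 + 1 × 5 = 8 rad/s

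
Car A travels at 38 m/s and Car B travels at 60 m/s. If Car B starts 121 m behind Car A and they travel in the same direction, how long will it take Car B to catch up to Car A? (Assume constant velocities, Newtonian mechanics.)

Relative speed: v_rel = 60 - 38 = 22 m/s
Time to catch: t = d₀/v_rel = 121/22 = 5.5 s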